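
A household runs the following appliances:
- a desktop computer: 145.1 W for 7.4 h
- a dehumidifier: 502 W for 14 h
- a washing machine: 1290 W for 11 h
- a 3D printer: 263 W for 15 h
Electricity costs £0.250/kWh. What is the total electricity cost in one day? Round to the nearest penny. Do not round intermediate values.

desktop computer: 145.1 W × 7.4 h = 1,074 Wh = 1.074 kWh
dehumidifier: 502 W × 14 h = 7,028 Wh = 7.028 kWh
washing machine: 1290 W × 11 h = 14,190 Wh = 14.19 kWh
3D printer: 263 W × 15 h = 3,945 Wh = 3.945 kWh
Total energy = 1.074 + 7.028 + 14.19 + 3.945 = 26.24 kWh
Cost = 26.24 kWh × £0.250 = £6.56

£6.56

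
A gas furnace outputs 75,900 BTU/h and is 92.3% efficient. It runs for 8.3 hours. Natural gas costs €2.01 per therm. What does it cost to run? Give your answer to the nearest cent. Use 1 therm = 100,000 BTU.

€13.72

Heat delivered = 75,900 BTU/h × 8.3 h = 629,970 BTU
Gas input = 629,970 / 0.923 = 682,524 BTU
= 682,524 / 100,000 = 6.825 therm
Cost = 6.825 × €2.01/therm = €13.72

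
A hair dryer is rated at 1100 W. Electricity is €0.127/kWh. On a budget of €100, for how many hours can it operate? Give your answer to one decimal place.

Energy budget = €100 / €0.127 per kWh = 787.4 kWh = 787,402 Wh
Runtime = 787,402 Wh / 1100 W = 715.8 h

715.8 h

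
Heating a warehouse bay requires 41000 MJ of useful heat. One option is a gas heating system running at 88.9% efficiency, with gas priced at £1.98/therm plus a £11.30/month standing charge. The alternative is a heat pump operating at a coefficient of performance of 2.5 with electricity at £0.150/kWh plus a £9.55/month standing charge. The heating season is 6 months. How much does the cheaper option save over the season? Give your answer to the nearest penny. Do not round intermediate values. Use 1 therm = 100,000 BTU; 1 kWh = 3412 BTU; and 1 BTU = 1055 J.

£192.66

Heat load = 41000 MJ = 41,000,000,000 J / 1055 = 38,862,559 BTU
Gas: input = 38,862,559 / 0.889 = 43,714,915 BTU = 437.1 therm → 437.1 × £1.98 = £865.56; + 6 × £11.30 standing = £933.36
Heat pump: 38,862,559 BTU / 3412 = 11,390 kWh heat; / 2.5 = 4,556 kWh in → × £0.150 = £683.40; + 6 × £9.55 standing = £740.70
Difference = |£933.36 − £740.70| = £192.66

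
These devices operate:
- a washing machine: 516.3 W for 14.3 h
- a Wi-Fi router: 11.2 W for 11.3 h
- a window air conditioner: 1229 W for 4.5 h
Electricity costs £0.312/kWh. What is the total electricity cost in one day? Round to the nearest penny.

£4.07

washing machine: 516.3 W × 14.3 h = 7,383 Wh = 7.383 kWh
Wi-Fi router: 11.2 W × 11.3 h = 127 Wh = 0.1266 kWh
window air conditioner: 1229 W × 4.5 h = 5,530 Wh = 5.53 kWh
Total energy = 7.383 + 0.1266 + 5.53 = 13.04 kWh
Cost = 13.04 kWh × £0.312 = £4.07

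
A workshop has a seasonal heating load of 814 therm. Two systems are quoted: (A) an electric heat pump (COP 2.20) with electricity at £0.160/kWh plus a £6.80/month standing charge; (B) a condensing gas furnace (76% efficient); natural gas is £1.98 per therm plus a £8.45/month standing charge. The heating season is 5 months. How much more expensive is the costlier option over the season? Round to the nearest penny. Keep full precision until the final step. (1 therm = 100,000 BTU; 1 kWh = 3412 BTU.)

Heat load = 814 therm × 100,000 = 81,400,000 BTU
Gas: input = 81,400,000 / 0.76 = 107,105,263 BTU = 1,071 therm → 1,071 × £1.98 = £2,120.68; + 5 × £8.45 standing = £2,162.93
Heat pump: 81,400,000 BTU / 3412 = 23,860 kWh heat; / 2.20 = 10,840 kWh in → × £0.160 = £1,735.05; + 5 × £6.80 standing = £1,769.05
Difference = |£2,162.93 − £1,769.05| = £393.88

£393.88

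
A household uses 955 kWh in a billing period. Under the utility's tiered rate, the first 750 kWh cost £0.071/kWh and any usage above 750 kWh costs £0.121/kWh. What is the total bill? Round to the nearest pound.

First 750 kWh × £0.071 = £53.25
Remaining 205 kWh × £0.121 = £24.80
Total = £78.05 ≈ £78

£78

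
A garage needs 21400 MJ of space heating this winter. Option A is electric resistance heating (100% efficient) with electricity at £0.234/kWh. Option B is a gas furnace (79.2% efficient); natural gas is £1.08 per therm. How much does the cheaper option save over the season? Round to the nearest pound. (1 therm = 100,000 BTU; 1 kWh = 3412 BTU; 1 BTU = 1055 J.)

Heat load = 21400 MJ = 21,400,000,000 J / 1055 = 20,284,360 BTU
Gas: input = 20,284,360 / 0.792 = 25,611,566 BTU = 256.1 therm → 256.1 × £1.08 = £276.60
Electric: 20,284,360 BTU / 3412 = 5,945 kWh → × £0.234 = £1,391.13
Difference = |£276.60 − £1,391.13| = £1,114.53 ≈ £1115

£1115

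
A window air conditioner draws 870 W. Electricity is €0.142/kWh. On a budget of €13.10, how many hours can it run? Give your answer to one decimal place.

106.0 h

Energy budget = €13.10 / €0.142 per kWh = 92.25 kWh = 92,254 Wh
Runtime = 92,254 Wh / 870 W = 106 h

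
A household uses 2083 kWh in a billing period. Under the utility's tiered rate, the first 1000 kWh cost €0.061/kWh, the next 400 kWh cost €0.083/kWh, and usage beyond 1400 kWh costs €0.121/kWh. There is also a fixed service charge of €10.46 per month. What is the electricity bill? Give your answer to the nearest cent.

€187.30

First 1000 kWh × €0.061 = €61.00
Next 400 kWh × €0.083 = €33.20
Remaining 683 kWh × €0.121 = €82.64
Energy charge = €176.84; + service €10.46 = €187.30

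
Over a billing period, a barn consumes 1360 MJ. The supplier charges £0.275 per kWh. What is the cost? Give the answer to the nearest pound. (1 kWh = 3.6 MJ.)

1360 MJ × (0.27778 kWh/MJ) = 377.8 kWh
Cost = 377.8 kWh × £0.275/kWh = £103.89 ≈ £104

£104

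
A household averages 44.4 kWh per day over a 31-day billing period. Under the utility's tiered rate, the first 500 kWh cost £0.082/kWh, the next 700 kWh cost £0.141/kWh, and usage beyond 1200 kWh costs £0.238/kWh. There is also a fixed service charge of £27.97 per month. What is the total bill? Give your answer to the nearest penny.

Usage = 44.4 kWh/day × 31 days = 1376.4 kWh
First 500 kWh × £0.082 = £41.00
Next 700 kWh × £0.141 = £98.70
Remaining 176.4 kWh × £0.238 = £41.98
Energy charge = £181.68; + service £27.97 = £209.65

£209.65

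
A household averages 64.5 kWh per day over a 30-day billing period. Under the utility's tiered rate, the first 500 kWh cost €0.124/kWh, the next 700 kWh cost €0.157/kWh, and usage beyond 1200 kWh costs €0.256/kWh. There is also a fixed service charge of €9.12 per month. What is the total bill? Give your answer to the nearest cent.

€369.18

Usage = 64.5 kWh/day × 30 days = 1935 kWh
First 500 kWh × €0.124 = €62.00
Next 700 kWh × €0.157 = €109.90
Remaining 735 kWh × €0.256 = €188.16
Energy charge = €360.06; + service €9.12 = €369.18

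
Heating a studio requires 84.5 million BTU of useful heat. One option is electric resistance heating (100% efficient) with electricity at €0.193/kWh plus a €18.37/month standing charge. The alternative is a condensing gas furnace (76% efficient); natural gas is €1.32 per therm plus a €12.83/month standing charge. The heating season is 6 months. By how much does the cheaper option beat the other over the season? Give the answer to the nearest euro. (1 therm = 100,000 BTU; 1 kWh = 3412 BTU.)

Heat load = 84.5 × 10⁶ BTU = 84,500,000 BTU
Gas: input = 84,500,000 / 0.76 = 111,184,211 BTU = 1,112 therm → 1,112 × €1.32 = €1,467.63; + 6 × €12.83 standing = €1,544.61
Electric: 84,500,000 BTU / 3412 = 24,770 kWh → × €0.193 = €4,779.75; + 6 × €18.37 standing = €4,889.97
Difference = |€1,544.61 − €4,889.97| = €3,345.36 ≈ €3345

€3345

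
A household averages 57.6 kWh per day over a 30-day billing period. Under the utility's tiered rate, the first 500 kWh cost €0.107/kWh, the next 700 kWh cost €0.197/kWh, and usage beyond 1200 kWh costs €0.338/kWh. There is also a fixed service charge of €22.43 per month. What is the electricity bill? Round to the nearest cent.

Usage = 57.6 kWh/day × 30 days = 1728 kWh
First 500 kWh × €0.107 = €53.50
Next 700 kWh × €0.197 = €137.90
Remaining 528 kWh × €0.338 = €178.46
Energy charge = €369.86; + service €22.43 = €392.29

€392.29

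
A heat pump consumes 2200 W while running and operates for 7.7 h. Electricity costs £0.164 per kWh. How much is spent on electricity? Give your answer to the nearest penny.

Energy = 2200 W × 7.7 h = 16,940 Wh = 16.94 kWh
Cost = 16.94 kWh × £0.164/kWh = £2.78

£2.78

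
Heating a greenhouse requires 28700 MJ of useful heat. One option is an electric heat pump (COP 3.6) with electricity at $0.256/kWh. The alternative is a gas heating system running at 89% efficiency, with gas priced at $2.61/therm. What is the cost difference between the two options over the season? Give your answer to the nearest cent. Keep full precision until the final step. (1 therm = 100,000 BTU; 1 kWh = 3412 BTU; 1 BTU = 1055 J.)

Heat load = 28700 MJ = 28,700,000,000 J / 1055 = 27,203,791 BTU
Gas: input = 27,203,791 / 0.89 = 30,566,058 BTU = 305.7 therm → 305.7 × $2.61 = $797.77
Heat pump: 27,203,791 BTU / 3412 = 7,973 kWh heat; / 3.6 = 2,215 kWh in → × $0.256 = $566.97
Difference = |$797.77 − $566.97| = $230.81

$230.81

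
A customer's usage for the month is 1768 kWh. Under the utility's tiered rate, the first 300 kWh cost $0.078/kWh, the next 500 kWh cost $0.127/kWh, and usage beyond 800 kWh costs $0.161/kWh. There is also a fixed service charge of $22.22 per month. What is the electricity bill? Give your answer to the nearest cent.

First 300 kWh × $0.078 = $23.40
Next 500 kWh × $0.127 = $63.50
Remaining 968 kWh × $0.161 = $155.85
Energy charge = $242.75; + service $22.22 = $264.97

$264.97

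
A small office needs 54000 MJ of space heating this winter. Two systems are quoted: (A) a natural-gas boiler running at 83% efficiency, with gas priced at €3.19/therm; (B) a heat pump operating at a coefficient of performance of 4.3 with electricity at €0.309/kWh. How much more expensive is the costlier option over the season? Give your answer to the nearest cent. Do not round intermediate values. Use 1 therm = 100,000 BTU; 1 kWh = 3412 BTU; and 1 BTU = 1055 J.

Heat load = 54000 MJ = 54,000,000,000 J / 1055 = 51,184,834 BTU
Gas: input = 51,184,834 / 0.83 = 61,668,475 BTU = 616.7 therm → 616.7 × €3.19 = €1,967.22
Heat pump: 51,184,834 BTU / 3412 = 15,000 kWh heat; / 4.3 = 3,489 kWh in → × €0.309 = €1,078.01
Difference = |€1,967.22 − €1,078.01| = €889.22

€889.22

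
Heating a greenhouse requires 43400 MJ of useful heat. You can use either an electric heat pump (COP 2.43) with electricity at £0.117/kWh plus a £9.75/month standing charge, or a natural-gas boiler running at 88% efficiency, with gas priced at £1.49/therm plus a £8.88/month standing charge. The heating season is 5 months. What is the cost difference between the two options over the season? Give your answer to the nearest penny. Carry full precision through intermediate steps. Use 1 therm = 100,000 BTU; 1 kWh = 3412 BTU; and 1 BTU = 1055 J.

£111.67

Heat load = 43400 MJ = 43,400,000,000 J / 1055 = 41,137,441 BTU
Gas: input = 41,137,441 / 0.88 = 46,747,092 BTU = 467.5 therm → 467.5 × £1.49 = £696.53; + 5 × £8.88 standing = £740.93
Heat pump: 41,137,441 BTU / 3412 = 12,060 kWh heat; / 2.43 = 4,962 kWh in → × £0.117 = £580.51; + 5 × £9.75 standing = £629.26
Difference = |£740.93 − £629.26| = £111.67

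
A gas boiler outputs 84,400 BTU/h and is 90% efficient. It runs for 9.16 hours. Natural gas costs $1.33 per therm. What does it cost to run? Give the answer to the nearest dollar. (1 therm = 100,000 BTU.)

$11

Heat delivered = 84,400 BTU/h × 9.16 h = 773,104 BTU
Gas input = 773,104 / 0.90 = 859,004 BTU
= 859,004 / 100,000 = 8.59 therm
Cost = 8.59 × $1.33/therm = $11.42 ≈ $11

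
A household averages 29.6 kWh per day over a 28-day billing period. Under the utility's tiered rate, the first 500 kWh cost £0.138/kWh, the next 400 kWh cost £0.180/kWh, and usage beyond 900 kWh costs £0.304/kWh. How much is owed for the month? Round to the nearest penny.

Usage = 29.6 kWh/day × 28 days = 828.8 kWh
First 500 kWh × £0.138 = £69.00
Next 328.8 kWh × £0.180 = £59.18
Remaining tier: 0 kWh (not reached)
Total = £128.18

£128.18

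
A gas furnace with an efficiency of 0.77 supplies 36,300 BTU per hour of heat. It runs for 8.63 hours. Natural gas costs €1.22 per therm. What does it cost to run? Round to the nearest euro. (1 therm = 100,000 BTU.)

Heat delivered = 36,300 BTU/h × 8.63 h = 313,269 BTU
Gas input = 313,269 / 0.77 = 406,843 BTU
= 406,843 / 100,000 = 4.068 therm
Cost = 4.068 × €1.22/therm = €4.96 ≈ €5

€5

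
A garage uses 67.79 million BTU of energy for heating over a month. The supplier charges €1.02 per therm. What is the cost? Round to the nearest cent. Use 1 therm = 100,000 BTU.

67.79 million BTU × (10 therm/million BTU) = 677.9 therm
Cost = 677.9 therm × €1.02/therm = €691.46

€691.46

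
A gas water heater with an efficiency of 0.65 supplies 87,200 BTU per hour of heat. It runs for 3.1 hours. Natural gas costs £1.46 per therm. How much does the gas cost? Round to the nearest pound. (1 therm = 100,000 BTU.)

Heat delivered = 87,200 BTU/h × 3.1 h = 270,320 BTU
Gas input = 270,320 / 0.65 = 415,877 BTU
= 415,877 / 100,000 = 4.159 therm
Cost = 4.159 × £1.46/therm = £6.07 ≈ £6

£6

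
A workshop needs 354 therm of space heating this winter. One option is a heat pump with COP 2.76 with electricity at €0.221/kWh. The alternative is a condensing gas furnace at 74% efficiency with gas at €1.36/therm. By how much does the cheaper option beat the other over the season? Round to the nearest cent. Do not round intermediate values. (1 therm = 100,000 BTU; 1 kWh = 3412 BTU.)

€180.17

Heat load = 354 therm × 100,000 = 35,400,000 BTU
Gas: input = 35,400,000 / 0.74 = 47,837,838 BTU = 478.4 therm → 478.4 × €1.36 = €650.59
Heat pump: 35,400,000 BTU / 3412 = 10,380 kWh heat; / 2.76 = 3,759 kWh in → × €0.221 = €830.76
Difference = |€650.59 − €830.76| = €180.17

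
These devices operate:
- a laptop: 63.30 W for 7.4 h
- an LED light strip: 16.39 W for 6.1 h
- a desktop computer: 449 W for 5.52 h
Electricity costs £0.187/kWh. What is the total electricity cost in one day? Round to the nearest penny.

laptop: 63.30 W × 7.4 h = 468 Wh = 0.4684 kWh
LED light strip: 16.39 W × 6.1 h = 100 Wh = 0.09998 kWh
desktop computer: 449 W × 5.52 h = 2,478 Wh = 2.478 kWh
Total energy = 0.4684 + 0.09998 + 2.478 = 3.047 kWh
Cost = 3.047 kWh × £0.187 = £0.57

£0.57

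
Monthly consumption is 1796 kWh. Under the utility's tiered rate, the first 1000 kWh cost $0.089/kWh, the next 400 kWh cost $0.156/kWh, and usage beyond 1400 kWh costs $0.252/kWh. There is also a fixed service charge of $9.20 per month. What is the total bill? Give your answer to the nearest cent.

First 1000 kWh × $0.089 = $89.00
Next 400 kWh × $0.156 = $62.40
Remaining 396 kWh × $0.252 = $99.79
Energy charge = $251.19; + service $9.20 = $260.39

$260.39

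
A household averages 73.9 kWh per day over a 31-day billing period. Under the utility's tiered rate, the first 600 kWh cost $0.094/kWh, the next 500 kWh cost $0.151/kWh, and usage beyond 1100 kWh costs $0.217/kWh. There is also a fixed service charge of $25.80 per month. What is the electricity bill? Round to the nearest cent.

Usage = 73.9 kWh/day × 31 days = 2290.9 kWh
First 600 kWh × $0.094 = $56.40
Next 500 kWh × $0.151 = $75.50
Remaining 1190.9 kWh × $0.217 = $258.43
Energy charge = $390.33; + service $25.80 = $416.13

$416.13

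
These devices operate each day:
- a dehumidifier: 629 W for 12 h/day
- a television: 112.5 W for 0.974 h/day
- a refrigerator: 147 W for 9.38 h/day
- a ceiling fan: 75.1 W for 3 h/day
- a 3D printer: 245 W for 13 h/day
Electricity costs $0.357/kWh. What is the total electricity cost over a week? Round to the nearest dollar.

dehumidifier: 629 W × 12 h × 7 d = 52,836 Wh = 52.84 kWh
television: 112.5 W × 0.974 h × 7 d = 767 Wh = 0.767 kWh
refrigerator: 147 W × 9.38 h × 7 d = 9,652 Wh = 9.652 kWh
ceiling fan: 75.1 W × 3 h × 7 d = 1,577 Wh = 1.577 kWh
3D printer: 245 W × 13 h × 7 d = 22,295 Wh = 22.3 kWh
Total energy = 52.84 + 0.767 + 9.652 + 1.577 + 22.3 = 87.13 kWh
Cost = 87.13 kWh × $0.357 = $31.10 ≈ $31

$31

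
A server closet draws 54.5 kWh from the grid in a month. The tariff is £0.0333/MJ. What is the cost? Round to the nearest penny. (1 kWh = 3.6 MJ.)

£6.53

54.5 kWh × (3.6 MJ/kWh) = 196.2 MJ
Cost = 196.2 MJ × £0.0333/MJ = £6.53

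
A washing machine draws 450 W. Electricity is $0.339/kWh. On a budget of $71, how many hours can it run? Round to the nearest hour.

Energy budget = $71 / $0.339 per kWh = 209.4 kWh = 209,440 Wh
Runtime = 209,440 Wh / 450 W = 465.4 h

465 h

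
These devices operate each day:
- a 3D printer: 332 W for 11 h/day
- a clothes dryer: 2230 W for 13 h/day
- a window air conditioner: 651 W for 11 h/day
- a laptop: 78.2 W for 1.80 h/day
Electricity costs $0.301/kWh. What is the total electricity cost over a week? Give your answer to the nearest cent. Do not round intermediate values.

3D printer: 332 W × 11 h × 7 d = 25,564 Wh = 25.56 kWh
clothes dryer: 2230 W × 13 h × 7 d = 202,930 Wh = 202.9 kWh
window air conditioner: 651 W × 11 h × 7 d = 50,127 Wh = 50.13 kWh
laptop: 78.2 W × 1.80 h × 7 d = 985 Wh = 0.9853 kWh
Total energy = 25.56 + 202.9 + 50.13 + 0.9853 = 279.6 kWh
Cost = 279.6 kWh × $0.301 = $84.16

$84.16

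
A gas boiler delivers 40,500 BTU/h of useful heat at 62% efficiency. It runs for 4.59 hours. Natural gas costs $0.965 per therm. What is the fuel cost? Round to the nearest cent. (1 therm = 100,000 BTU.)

$2.89

Heat delivered = 40,500 BTU/h × 4.59 h = 185,895 BTU
Gas input = 185,895 / 0.620 = 299,831 BTU
= 299,831 / 100,000 = 2.998 therm
Cost = 2.998 × $0.965/therm = $2.89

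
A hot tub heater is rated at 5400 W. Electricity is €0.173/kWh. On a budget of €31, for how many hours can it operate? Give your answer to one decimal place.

33.2 h

Energy budget = €31 / €0.173 per kWh = 179.2 kWh = 179,191 Wh
Runtime = 179,191 Wh / 5400 W = 33.18 h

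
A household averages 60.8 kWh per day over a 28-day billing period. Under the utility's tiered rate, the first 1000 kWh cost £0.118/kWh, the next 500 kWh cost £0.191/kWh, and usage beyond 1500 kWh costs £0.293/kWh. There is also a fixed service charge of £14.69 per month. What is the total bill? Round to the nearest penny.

Usage = 60.8 kWh/day × 28 days = 1702.4 kWh
First 1000 kWh × £0.118 = £118.00
Next 500 kWh × £0.191 = £95.50
Remaining 202.4 kWh × £0.293 = £59.30
Energy charge = £272.80; + service £14.69 = £287.49

£287.49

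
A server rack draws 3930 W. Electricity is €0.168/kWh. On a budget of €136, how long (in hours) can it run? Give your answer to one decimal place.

Energy budget = €136 / €0.168 per kWh = 809.5 kWh = 809,524 Wh
Runtime = 809,524 Wh / 3930 W = 206 h

206.0 h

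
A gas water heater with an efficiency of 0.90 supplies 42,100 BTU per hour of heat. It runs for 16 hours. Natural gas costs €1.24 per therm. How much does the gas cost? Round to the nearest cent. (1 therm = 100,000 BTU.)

Heat delivered = 42,100 BTU/h × 16 h = 673,600 BTU
Gas input = 673,600 / 0.90 = 748,444 BTU
= 748,444 / 100,000 = 7.484 therm
Cost = 7.484 × €1.24/therm = €9.28

€9.28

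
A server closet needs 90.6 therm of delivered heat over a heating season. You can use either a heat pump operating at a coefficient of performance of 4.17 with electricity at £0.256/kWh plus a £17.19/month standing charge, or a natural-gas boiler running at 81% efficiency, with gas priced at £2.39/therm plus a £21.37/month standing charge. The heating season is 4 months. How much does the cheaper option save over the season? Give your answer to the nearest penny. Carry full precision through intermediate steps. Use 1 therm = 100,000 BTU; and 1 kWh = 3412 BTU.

Heat load = 90.6 therm × 100,000 = 9,060,000 BTU
Gas: input = 9,060,000 / 0.81 = 11,185,185 BTU = 111.9 therm → 111.9 × £2.39 = £267.33; + 4 × £21.37 standing = £352.81
Heat pump: 9,060,000 BTU / 3412 = 2,655 kWh heat; / 4.17 = 636.8 kWh in → × £0.256 = £163.01; + 4 × £17.19 standing = £231.77
Difference = |£352.81 − £231.77| = £121.03

£121.03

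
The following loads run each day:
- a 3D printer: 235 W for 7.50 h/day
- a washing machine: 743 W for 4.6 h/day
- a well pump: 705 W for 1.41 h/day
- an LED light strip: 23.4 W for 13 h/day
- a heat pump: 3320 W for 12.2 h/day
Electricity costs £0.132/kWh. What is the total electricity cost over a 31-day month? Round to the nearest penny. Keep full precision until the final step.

£192.25

3D printer: 235 W × 7.50 h × 31 d = 54,638 Wh = 54.64 kWh
washing machine: 743 W × 4.6 h × 31 d = 105,952 Wh = 106 kWh
well pump: 705 W × 1.41 h × 31 d = 30,816 Wh = 30.82 kWh
LED light strip: 23.4 W × 13 h × 31 d = 9,430 Wh = 9.43 kWh
heat pump: 3320 W × 12.2 h × 31 d = 1,255,624 Wh = 1,256 kWh
Total energy = 54.64 + 106 + 30.82 + 9.43 + 1,256 = 1,456 kWh
Cost = 1,456 kWh × £0.132 = £192.25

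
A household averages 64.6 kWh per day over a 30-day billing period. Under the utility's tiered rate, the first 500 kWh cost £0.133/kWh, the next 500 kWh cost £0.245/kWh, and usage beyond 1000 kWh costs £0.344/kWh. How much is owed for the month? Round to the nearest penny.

Usage = 64.6 kWh/day × 30 days = 1938 kWh
First 500 kWh × £0.133 = £66.50
Next 500 kWh × £0.245 = £122.50
Remaining 938 kWh × £0.344 = £322.67
Total = £511.67

£511.67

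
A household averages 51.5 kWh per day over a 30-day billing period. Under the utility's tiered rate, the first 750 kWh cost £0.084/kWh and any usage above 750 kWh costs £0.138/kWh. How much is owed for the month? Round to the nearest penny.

Usage = 51.5 kWh/day × 30 days = 1545 kWh
First 750 kWh × £0.084 = £63.00
Remaining 795 kWh × £0.138 = £109.71
Total = £172.71

£172.71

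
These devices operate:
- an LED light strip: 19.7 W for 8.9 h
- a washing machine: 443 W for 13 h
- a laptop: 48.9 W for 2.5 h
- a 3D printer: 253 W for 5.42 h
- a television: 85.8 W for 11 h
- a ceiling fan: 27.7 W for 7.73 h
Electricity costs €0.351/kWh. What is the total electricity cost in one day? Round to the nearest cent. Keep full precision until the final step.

LED light strip: 19.7 W × 8.9 h = 175 Wh = 0.1753 kWh
washing machine: 443 W × 13 h = 5,759 Wh = 5.759 kWh
laptop: 48.9 W × 2.5 h = 122 Wh = 0.1222 kWh
3D printer: 253 W × 5.42 h = 1,371 Wh = 1.371 kWh
television: 85.8 W × 11 h = 944 Wh = 0.9438 kWh
ceiling fan: 27.7 W × 7.73 h = 214 Wh = 0.2141 kWh
Total energy = 0.1753 + 5.759 + 0.1222 + 1.371 + 0.9438 + 0.2141 = 8.586 kWh
Cost = 8.586 kWh × €0.351 = €3.01

€3.01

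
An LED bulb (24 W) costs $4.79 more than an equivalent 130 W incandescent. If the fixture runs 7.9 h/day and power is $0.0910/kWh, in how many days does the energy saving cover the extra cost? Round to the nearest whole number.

63 days

Power saved = 130 − 24 = 106 W
Daily energy saved = 106 W × 7.9 h = 837.4 Wh = 0.8374 kWh
Daily savings = 0.8374 × $0.0910 = $0.0762
Payback = $4.79 / $0.0762 per day = 62.86 days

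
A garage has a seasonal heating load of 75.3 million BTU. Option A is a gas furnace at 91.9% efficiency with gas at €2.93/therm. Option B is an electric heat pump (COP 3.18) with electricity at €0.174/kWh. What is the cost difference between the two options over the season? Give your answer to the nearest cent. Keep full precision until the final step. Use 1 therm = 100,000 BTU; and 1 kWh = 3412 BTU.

€1193.19

Heat load = 75.3 × 10⁶ BTU = 75,300,000 BTU
Gas: input = 75,300,000 / 0.919 = 81,936,888 BTU = 819.4 therm → 819.4 × €2.93 = €2,400.75
Heat pump: 75,300,000 BTU / 3412 = 22,070 kWh heat; / 3.18 = 6,940 kWh in → × €0.174 = €1,207.56
Difference = |€2,400.75 − €1,207.56| = €1,193.19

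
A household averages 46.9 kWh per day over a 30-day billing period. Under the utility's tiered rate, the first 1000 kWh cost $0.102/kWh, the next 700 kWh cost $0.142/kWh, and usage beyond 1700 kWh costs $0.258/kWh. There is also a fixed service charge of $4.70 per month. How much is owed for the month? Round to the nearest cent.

$164.49

Usage = 46.9 kWh/day × 30 days = 1407 kWh
First 1000 kWh × $0.102 = $102.00
Next 407 kWh × $0.142 = $57.79
Remaining tier: 0 kWh (not reached)
Energy charge = $159.79; + service $4.70 = $164.49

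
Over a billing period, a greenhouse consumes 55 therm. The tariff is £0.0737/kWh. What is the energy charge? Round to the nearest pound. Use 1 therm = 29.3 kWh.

55 therm × (29.3 kWh/therm) = 1,612 kWh
Cost = 1,612 kWh × £0.0737/kWh = £118.77 ≈ £119

£119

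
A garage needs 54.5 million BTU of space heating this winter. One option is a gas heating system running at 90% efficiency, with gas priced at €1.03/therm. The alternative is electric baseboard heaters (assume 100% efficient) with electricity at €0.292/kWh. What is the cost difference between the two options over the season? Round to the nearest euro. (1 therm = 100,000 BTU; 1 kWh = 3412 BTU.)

Heat load = 54.5 × 10⁶ BTU = 54,500,000 BTU
Gas: input = 54,500,000 / 0.90 = 60,555,556 BTU = 605.6 therm → 605.6 × €1.03 = €623.72
Electric: 54,500,000 BTU / 3412 = 15,970 kWh → × €0.292 = €4,664.13
Difference = |€623.72 − €4,664.13| = €4,040.40 ≈ €4040

€4040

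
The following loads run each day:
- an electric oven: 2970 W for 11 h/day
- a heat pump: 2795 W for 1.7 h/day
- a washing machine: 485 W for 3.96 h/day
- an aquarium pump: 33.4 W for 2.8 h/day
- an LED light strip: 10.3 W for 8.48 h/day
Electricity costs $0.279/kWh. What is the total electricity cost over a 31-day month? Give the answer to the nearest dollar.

electric oven: 2970 W × 11 h × 31 d = 1,012,770 Wh = 1,013 kWh
heat pump: 2795 W × 1.7 h × 31 d = 147,296 Wh = 147.3 kWh
washing machine: 485 W × 3.96 h × 31 d = 59,539 Wh = 59.54 kWh
aquarium pump: 33.4 W × 2.8 h × 31 d = 2,899 Wh = 2.899 kWh
LED light strip: 10.3 W × 8.48 h × 31 d = 2,708 Wh = 2.708 kWh
Total energy = 1,013 + 147.3 + 59.54 + 2.899 + 2.708 = 1,225 kWh
Cost = 1,225 kWh × $0.279 = $341.83 ≈ $342

$342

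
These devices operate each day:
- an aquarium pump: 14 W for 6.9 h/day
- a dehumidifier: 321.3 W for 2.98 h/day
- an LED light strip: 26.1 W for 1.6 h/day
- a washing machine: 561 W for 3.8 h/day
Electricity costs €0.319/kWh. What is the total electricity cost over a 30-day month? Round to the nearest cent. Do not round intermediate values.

aquarium pump: 14 W × 6.9 h × 30 d = 2,898 Wh = 2.898 kWh
dehumidifier: 321.3 W × 2.98 h × 30 d = 28,724 Wh = 28.72 kWh
LED light strip: 26.1 W × 1.6 h × 30 d = 1,253 Wh = 1.253 kWh
washing machine: 561 W × 3.8 h × 30 d = 63,954 Wh = 63.95 kWh
Total energy = 2.898 + 28.72 + 1.253 + 63.95 = 96.83 kWh
Cost = 96.83 kWh × €0.319 = €30.89

€30.89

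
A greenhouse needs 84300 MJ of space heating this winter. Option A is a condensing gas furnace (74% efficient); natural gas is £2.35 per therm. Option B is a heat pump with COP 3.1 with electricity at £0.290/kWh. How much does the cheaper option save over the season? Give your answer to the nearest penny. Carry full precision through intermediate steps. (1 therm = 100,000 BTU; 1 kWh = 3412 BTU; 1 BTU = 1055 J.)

Heat load = 84300 MJ = 84,300,000,000 J / 1055 = 79,905,213 BTU
Gas: input = 79,905,213 / 0.74 = 107,980,018 BTU = 1,080 therm → 1,080 × £2.35 = £2,537.53
Heat pump: 79,905,213 BTU / 3412 = 23,420 kWh heat; / 3.1 = 7,554 kWh in → × £0.290 = £2,190.80
Difference = |£2,537.53 − £2,190.80| = £346.73

£346.73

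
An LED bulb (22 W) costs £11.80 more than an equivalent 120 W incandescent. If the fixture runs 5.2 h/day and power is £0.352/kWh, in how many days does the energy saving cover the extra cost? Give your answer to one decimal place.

Power saved = 120 − 22 = 98 W
Daily energy saved = 98 W × 5.2 h = 509.6 Wh = 0.5096 kWh
Daily savings = 0.5096 × £0.352 = £0.1794
Payback = £11.80 / £0.1794 per day = 65.78 days

65.8 days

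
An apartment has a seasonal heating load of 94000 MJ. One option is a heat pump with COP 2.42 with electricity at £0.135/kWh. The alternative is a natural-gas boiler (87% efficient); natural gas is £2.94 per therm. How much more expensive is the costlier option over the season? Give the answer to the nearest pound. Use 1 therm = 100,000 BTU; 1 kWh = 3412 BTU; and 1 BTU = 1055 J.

£1554

Heat load = 94000 MJ = 94,000,000,000 J / 1055 = 89,099,526 BTU
Gas: input = 89,099,526 / 0.87 = 102,413,248 BTU = 1,024 therm → 1,024 × £2.94 = £3,010.95
Heat pump: 89,099,526 BTU / 3412 = 26,110 kWh heat; / 2.42 = 10,790 kWh in → × £0.135 = £1,456.75
Difference = |£3,010.95 − £1,456.75| = £1,554.20 ≈ £1554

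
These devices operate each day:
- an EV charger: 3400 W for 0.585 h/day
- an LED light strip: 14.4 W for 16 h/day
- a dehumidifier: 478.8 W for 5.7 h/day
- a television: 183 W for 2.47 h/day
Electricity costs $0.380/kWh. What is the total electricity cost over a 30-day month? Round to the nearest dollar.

EV charger: 3400 W × 0.585 h × 30 d = 59,670 Wh = 59.67 kWh
LED light strip: 14.4 W × 16 h × 30 d = 6,912 Wh = 6.912 kWh
dehumidifier: 478.8 W × 5.7 h × 30 d = 81,875 Wh = 81.87 kWh
television: 183 W × 2.47 h × 30 d = 13,560 Wh = 13.56 kWh
Total energy = 59.67 + 6.912 + 81.87 + 13.56 = 162 kWh
Cost = 162 kWh × $0.380 = $61.57 ≈ $62

$62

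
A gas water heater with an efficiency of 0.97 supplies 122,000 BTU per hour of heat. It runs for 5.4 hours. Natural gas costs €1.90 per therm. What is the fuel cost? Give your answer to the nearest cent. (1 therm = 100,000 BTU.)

€12.90

Heat delivered = 122,000 BTU/h × 5.4 h = 658,800 BTU
Gas input = 658,800 / 0.97 = 679,175 BTU
= 679,175 / 100,000 = 6.792 therm
Cost = 6.792 × €1.90/therm = €12.90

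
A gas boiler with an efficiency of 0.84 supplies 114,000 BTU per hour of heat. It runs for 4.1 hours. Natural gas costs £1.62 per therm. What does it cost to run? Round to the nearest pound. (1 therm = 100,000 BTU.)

£9

Heat delivered = 114,000 BTU/h × 4.1 h = 467,400 BTU
Gas input = 467,400 / 0.84 = 556,429 BTU
= 556,429 / 100,000 = 5.564 therm
Cost = 5.564 × £1.62/therm = £9.01 ≈ £9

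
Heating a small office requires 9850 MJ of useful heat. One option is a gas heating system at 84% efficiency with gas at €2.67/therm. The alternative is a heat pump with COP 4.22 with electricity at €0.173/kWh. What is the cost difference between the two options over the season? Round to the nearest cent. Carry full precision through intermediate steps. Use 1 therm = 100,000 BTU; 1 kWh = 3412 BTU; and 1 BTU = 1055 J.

€184.59

Heat load = 9850 MJ = 9,850,000,000 J / 1055 = 9,336,493 BTU
Gas: input = 9,336,493 / 0.84 = 11,114,872 BTU = 111.1 therm → 111.1 × €2.67 = €296.77
Heat pump: 9,336,493 BTU / 3412 = 2,736 kWh heat; / 4.22 = 648.4 kWh in → × €0.173 = €112.18
Difference = |€296.77 − €112.18| = €184.59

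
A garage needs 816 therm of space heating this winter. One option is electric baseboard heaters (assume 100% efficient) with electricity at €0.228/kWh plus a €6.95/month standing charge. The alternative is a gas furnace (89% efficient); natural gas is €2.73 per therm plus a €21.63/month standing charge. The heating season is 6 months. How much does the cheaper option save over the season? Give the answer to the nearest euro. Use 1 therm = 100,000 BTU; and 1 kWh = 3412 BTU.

€2862

Heat load = 816 therm × 100,000 = 81,600,000 BTU
Gas: input = 81,600,000 / 0.89 = 91,685,393 BTU = 916.9 therm → 916.9 × €2.73 = €2,503.01; + 6 × €21.63 standing = €2,632.79
Electric: 81,600,000 BTU / 3412 = 23,920 kWh → × €0.228 = €5,452.75; + 6 × €6.95 standing = €5,494.45
Difference = |€2,632.79 − €5,494.45| = €2,861.66 ≈ €2862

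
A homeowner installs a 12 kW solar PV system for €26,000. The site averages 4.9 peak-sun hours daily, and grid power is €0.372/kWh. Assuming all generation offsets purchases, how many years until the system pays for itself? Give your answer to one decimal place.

3.3 years

Daily generation = 12 kW × 4.9 h = 58.8 kWh
Annual generation = 58.8 × 365 = 21462 kWh
Annual savings = 21462 × €0.372 = €7,983.86
Payback = €26,000 / €7,983.86 = 3.26 years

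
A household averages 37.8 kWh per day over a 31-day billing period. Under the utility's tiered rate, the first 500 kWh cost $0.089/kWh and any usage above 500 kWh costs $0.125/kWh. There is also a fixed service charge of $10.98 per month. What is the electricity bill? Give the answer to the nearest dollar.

Usage = 37.8 kWh/day × 31 days = 1171.8 kWh
First 500 kWh × $0.089 = $44.50
Remaining 671.8 kWh × $0.125 = $83.97
Energy charge = $128.47; + service $10.98 = $139.45 ≈ $139

$139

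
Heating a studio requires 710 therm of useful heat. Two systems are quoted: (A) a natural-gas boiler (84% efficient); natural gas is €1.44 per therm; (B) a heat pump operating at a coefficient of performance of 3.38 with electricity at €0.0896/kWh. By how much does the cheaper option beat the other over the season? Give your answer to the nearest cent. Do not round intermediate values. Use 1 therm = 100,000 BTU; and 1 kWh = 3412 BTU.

€665.52

Heat load = 710 therm × 100,000 = 71,000,000 BTU
Gas: input = 71,000,000 / 0.84 = 84,523,810 BTU = 845.2 therm → 845.2 × €1.44 = €1,217.14
Heat pump: 71,000,000 BTU / 3412 = 20,810 kWh heat; / 3.38 = 6,156 kWh in → × €0.0896 = €551.62
Difference = |€1,217.14 − €551.62| = €665.52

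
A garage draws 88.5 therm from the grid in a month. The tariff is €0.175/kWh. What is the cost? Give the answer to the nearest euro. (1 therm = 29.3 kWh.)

88.5 therm × (29.3 kWh/therm) = 2,593 kWh
Cost = 2,593 kWh × €0.175/kWh = €453.78 ≈ €454

€454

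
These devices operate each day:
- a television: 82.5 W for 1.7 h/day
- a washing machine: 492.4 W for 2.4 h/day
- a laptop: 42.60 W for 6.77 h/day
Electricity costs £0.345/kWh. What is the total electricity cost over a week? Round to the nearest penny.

£3.89

television: 82.5 W × 1.7 h × 7 d = 982 Wh = 0.9818 kWh
washing machine: 492.4 W × 2.4 h × 7 d = 8,272 Wh = 8.272 kWh
laptop: 42.60 W × 6.77 h × 7 d = 2,019 Wh = 2.019 kWh
Total energy = 0.9818 + 8.272 + 2.019 = 11.27 kWh
Cost = 11.27 kWh × £0.345 = £3.89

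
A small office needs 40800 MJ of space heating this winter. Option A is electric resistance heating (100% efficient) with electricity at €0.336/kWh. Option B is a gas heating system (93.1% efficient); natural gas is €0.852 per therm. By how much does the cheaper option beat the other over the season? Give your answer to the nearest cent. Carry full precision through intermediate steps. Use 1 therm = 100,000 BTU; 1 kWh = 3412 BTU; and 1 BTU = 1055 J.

€3454.45

Heat load = 40800 MJ = 40,800,000,000 J / 1055 = 38,672,986 BTU
Gas: input = 38,672,986 / 0.931 = 41,539,190 BTU = 415.4 therm → 415.4 × €0.852 = €353.91
Electric: 38,672,986 BTU / 3412 = 11,330 kWh → × €0.336 = €3,808.36
Difference = |€353.91 − €3,808.36| = €3,454.45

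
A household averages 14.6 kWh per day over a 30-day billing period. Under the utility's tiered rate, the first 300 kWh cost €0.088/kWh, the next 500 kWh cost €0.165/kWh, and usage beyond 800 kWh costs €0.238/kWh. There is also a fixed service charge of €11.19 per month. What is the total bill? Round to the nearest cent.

€60.36

Usage = 14.6 kWh/day × 30 days = 438 kWh
First 300 kWh × €0.088 = €26.40
Next 138 kWh × €0.165 = €22.77
Remaining tier: 0 kWh (not reached)
Energy charge = €49.17; + service €11.19 = €60.36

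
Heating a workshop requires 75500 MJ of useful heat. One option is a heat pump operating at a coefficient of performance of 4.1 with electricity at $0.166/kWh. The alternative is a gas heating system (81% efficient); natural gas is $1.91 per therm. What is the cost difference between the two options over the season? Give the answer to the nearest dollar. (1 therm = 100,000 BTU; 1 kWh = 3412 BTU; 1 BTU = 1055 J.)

Heat load = 75500 MJ = 75,500,000,000 J / 1055 = 71,563,981 BTU
Gas: input = 71,563,981 / 0.81 = 88,350,594 BTU = 883.5 therm → 883.5 × $1.91 = $1,687.50
Heat pump: 71,563,981 BTU / 3412 = 20,970 kWh heat; / 4.1 = 5,116 kWh in → × $0.166 = $849.20
Difference = |$1,687.50 − $849.20| = $838.30 ≈ $838

$838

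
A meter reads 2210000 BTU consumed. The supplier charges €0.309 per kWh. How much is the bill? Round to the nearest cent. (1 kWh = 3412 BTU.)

2210000 BTU × (0.00029308 kWh/BTU) = 647.7 kWh
Cost = 647.7 kWh × €0.309/kWh = €200.14

€200.14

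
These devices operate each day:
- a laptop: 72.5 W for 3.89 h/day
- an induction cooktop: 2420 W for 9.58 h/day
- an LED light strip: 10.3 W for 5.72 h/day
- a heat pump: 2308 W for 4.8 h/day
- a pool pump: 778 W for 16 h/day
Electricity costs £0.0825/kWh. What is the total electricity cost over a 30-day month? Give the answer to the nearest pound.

laptop: 72.5 W × 3.89 h × 30 d = 8,461 Wh = 8.461 kWh
induction cooktop: 2420 W × 9.58 h × 30 d = 695,508 Wh = 695.5 kWh
LED light strip: 10.3 W × 5.72 h × 30 d = 1,767 Wh = 1.767 kWh
heat pump: 2308 W × 4.8 h × 30 d = 332,352 Wh = 332.4 kWh
pool pump: 778 W × 16 h × 30 d = 373,440 Wh = 373.4 kWh
Total energy = 8.461 + 695.5 + 1.767 + 332.4 + 373.4 = 1,412 kWh
Cost = 1,412 kWh × £0.0825 = £116.45 ≈ £116

£116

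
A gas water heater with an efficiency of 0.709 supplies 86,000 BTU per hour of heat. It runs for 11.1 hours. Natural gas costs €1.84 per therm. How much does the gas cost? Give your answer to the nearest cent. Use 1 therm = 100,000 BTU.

Heat delivered = 86,000 BTU/h × 11.1 h = 954,600 BTU
Gas input = 954,600 / 0.709 = 1,346,403 BTU
= 1,346,403 / 100,000 = 13.46 therm
Cost = 13.46 × €1.84/therm = €24.77

€24.77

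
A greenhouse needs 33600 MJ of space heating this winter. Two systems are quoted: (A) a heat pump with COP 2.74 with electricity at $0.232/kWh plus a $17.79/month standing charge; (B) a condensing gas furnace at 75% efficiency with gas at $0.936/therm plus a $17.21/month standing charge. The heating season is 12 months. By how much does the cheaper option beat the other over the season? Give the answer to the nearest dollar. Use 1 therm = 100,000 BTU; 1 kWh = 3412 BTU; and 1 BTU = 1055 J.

$400

Heat load = 33600 MJ = 33,600,000,000 J / 1055 = 31,848,341 BTU
Gas: input = 31,848,341 / 0.75 = 42,464,455 BTU = 424.6 therm → 424.6 × $0.936 = $397.47; + 12 × $17.21 standing = $603.99
Heat pump: 31,848,341 BTU / 3412 = 9,334 kWh heat; / 2.74 = 3,407 kWh in → × $0.232 = $790.34; + 12 × $17.79 standing = $1,003.82
Difference = |$603.99 − $1,003.82| = $399.83 ≈ $400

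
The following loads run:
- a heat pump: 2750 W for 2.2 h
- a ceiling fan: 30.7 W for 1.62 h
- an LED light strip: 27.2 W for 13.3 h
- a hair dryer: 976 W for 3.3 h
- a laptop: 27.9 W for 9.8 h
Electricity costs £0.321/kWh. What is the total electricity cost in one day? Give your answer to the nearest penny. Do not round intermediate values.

heat pump: 2750 W × 2.2 h = 6,050 Wh = 6.05 kWh
ceiling fan: 30.7 W × 1.62 h = 50 Wh = 0.04973 kWh
LED light strip: 27.2 W × 13.3 h = 362 Wh = 0.3618 kWh
hair dryer: 976 W × 3.3 h = 3,221 Wh = 3.221 kWh
laptop: 27.9 W × 9.8 h = 273 Wh = 0.2734 kWh
Total energy = 6.05 + 0.04973 + 0.3618 + 3.221 + 0.2734 = 9.956 kWh
Cost = 9.956 kWh × £0.321 = £3.20

£3.20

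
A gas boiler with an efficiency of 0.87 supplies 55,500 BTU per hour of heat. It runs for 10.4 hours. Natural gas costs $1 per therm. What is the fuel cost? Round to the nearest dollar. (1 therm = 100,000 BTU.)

$7

Heat delivered = 55,500 BTU/h × 10.4 h = 577,200 BTU
Gas input = 577,200 / 0.87 = 663,448 BTU
= 663,448 / 100,000 = 6.634 therm
Cost = 6.634 × $1/therm = $6.63 ≈ $7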